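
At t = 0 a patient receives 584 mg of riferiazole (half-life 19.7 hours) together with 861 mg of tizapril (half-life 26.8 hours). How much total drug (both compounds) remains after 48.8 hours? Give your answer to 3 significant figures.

349 mg

riferiazole: 584 × (1/2)^(48.8/19.7) = 584 × (1/2)^2.4772 ≈ 104.89 mg.
tizapril: 861 × (1/2)^(48.8/26.8) = 861 × (1/2)^1.8209 ≈ 243.7 mg.
Total = 104.89 + 243.7 ≈ 348.59 mg.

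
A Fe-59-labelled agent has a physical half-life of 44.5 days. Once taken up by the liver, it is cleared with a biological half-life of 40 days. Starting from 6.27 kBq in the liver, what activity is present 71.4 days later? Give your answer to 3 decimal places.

1/t_eff = 1/t_phys + 1/t_biol = 1/44.5 + 1/40 = 0.047472 per day.
t_eff = 44.5 × 40 / (44.5 + 40) ≈ 21.065 days.
Remaining = 6.27 × (1/2)^(71.4/21.065) = 6.27 × (1/2)^3.3895 ≈ 0.59831 kBq.

0.598 kBq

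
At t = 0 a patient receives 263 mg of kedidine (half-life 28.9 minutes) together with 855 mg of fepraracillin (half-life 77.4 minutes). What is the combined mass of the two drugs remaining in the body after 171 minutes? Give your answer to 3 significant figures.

kedidine: 263 × (1/2)^(171/28.9) = 263 × (1/2)^5.917 ≈ 4.3529 mg.
fepraracillin: 855 × (1/2)^(171/77.4) = 855 × (1/2)^2.2093 ≈ 184.88 mg.
Total = 4.3529 + 184.88 ≈ 189.24 mg.

189 mg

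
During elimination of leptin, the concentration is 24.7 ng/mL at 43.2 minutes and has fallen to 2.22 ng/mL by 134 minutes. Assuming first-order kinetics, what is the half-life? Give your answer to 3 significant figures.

Over Δt = 134 − 43.2 = 90.8 minutes, the level fell by a factor of 24.7/2.22 ≈ 11.126.
n = log₂(11.126) ≈ 3.4759 half-lives, so t½ = 90.8/3.4759 ≈ 26.123 minutes.

26.1 minutes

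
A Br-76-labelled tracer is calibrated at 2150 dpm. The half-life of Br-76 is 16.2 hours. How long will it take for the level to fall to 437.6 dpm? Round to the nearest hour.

37 hours

Fraction remaining = 437.6/2150 ≈ 0.20353.
n = log₂(2150/437.6) = ln(4.9132)/ln 2 ≈ 2.2967 half-lives.
t = n × t½ = 2.2967 × 16.2 ≈ 37.206 hours.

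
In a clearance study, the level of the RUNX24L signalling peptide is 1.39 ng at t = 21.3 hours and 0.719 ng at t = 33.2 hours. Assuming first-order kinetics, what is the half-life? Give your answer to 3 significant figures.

12.5 hours

Over Δt = 33.2 − 21.3 = 11.9 hours, the level fell by a factor of 1.39/0.719 ≈ 1.9332.
n = log₂(1.9332) ≈ 0.95102 half-lives, so t½ = 11.9/0.95102 ≈ 12.513 hours.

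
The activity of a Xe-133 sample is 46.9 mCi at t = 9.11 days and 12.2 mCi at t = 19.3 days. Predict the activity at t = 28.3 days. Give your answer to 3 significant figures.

Over Δt = 19.3 − 9.11 = 10.19 days, the level fell by a factor of 46.9/12.2 ≈ 3.8443.
n = log₂(3.8443) ≈ 1.9427 half-lives, so t½ = 10.19/1.9427 ≈ 5.2453 days.
From t = 19.3 to t = 28.3: 12.2 × (1/2)^((28.3−19.3)/5.2453) ≈ 3.714 mCi.

3.71 mCi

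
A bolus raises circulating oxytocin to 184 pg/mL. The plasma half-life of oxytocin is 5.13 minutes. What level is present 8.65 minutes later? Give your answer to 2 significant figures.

57 pg/mL

Number of half-lives: n = 8.65/5.13 ≈ 1.6862.
Remaining = 184 × (1/2)^1.6862 = 184 × 0.31075 ≈ 57.179 pg/mL.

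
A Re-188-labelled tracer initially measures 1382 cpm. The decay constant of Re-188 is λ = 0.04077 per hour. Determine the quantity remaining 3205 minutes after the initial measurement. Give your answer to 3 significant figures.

157 cpm

t½ = ln 2 / λ = 0.69315 / 0.04077 ≈ 17.001 hours.
Convert the elapsed time: 3205 minutes = 53.4167 hours.
Number of half-lives: n = 53.4167/17.001 ≈ 3.1419.
Remaining = 1382 × (1/2)^3.1419 = 1382 × 0.11329 ≈ 156.57 cpm.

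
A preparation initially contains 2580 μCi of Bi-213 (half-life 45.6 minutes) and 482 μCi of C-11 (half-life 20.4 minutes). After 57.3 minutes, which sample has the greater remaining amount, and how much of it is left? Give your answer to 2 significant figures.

Bi-213: 2580 × (1/2)^1.2566 ≈ 1079.8 μCi.
C-11: 482 × (1/2)^2.8088 ≈ 68.787 μCi.
Bi-213 has more remaining, at ≈ 1079.8 μCi.

Bi-213, 1100 μCi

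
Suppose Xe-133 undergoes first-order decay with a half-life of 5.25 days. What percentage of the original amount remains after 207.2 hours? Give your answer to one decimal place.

207.2 hours = 8.63333 days.
n = 8.63333/5.25 ≈ 1.6444 half-lives.
Fraction remaining = (1/2)^1.6444 ≈ 0.31987, i.e. 31.987%.

32.0%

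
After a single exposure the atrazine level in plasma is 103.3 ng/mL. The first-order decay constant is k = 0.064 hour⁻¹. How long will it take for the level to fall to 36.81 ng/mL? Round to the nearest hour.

16 hours

t½ = ln 2 / k = 0.69315 / 0.064 ≈ 10.83 hours.
Fraction remaining = 36.81/103.3 ≈ 0.35634.
n = log₂(103.3/36.81) = ln(2.8063)/ln 2 ≈ 1.4887 half-lives.
t = n × t½ = 1.4887 × 10.83 ≈ 16.123 hours.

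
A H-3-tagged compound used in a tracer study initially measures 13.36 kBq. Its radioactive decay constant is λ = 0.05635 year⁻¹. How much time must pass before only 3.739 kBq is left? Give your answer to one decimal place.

t½ = ln 2 / λ = 0.69315 / 0.05635 ≈ 12.301 years.
Fraction remaining = 3.739/13.36 ≈ 0.27987.
n = log₂(13.36/3.739) = ln(3.5731)/ln 2 ≈ 1.8372 half-lives.
t = n × t½ = 1.8372 × 12.301 ≈ 22.599 years.

22.6 years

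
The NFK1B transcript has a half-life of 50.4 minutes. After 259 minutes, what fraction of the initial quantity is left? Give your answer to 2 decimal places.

0.03

n = 259/50.4 ≈ 5.1389 half-lives.
Fraction remaining = (1/2)^5.1389 ≈ 0.028382.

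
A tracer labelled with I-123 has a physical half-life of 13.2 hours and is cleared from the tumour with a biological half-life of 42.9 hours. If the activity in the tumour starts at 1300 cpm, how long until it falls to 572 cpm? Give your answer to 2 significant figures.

12 hours

1/t_eff = 1/t_phys + 1/t_biol = 1/13.2 + 1/42.9 = 0.099068 per hour.
t_eff = 13.2 × 42.9 / (13.2 + 42.9) ≈ 10.094 hours.
n = log₂(1300/572) ≈ 1.1844; t = 1.1844 × 10.094 ≈ 11.956 hours.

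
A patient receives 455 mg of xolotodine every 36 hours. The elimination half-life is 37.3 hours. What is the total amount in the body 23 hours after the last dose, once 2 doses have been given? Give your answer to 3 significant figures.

The 2 doses were given 59, 23 hours ago.
Total = 455·(1/2)^(59/37.3) + 455·(1/2)^(23/37.3)
      = 152 + 296.75 ≈ 448.75 mg.

449 mg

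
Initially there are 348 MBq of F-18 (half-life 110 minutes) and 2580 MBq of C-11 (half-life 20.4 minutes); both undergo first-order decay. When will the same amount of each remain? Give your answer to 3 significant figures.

Set 348·(1/2)^(t/110) = 2580·(1/2)^(t/20.4).
Taking log₂: log₂(348/2580) = t·(1/110 − 1/20.4).
log₂(0.13488) = -2.8902; 1/110 − 1/20.4 = -0.039929.
t = -2.8902 / -0.039929 ≈ 72.384 minutes.

72.4 minutes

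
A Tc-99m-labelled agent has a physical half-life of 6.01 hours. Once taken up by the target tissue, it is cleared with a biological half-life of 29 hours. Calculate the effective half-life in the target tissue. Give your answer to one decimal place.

1/t_eff = 1/t_phys + 1/t_biol = 1/6.01 + 1/29 = 0.20087 per hour.
t_eff = 6.01 × 29 / (6.01 + 29) ≈ 4.9783 hours.

5.0 hours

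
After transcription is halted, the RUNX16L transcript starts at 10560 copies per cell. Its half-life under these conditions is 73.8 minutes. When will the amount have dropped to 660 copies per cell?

295.2 minutes

660/10560 = 1/16, so 4 half-lives have elapsed.
t = 4 × 73.8 = 295.2 minutes.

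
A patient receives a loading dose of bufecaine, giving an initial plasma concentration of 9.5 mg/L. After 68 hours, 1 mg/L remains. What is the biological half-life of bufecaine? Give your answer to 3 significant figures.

20.9 hours

A/A₀ = 1/9.5 ≈ 0.10526.
n = log₂(9.5) ≈ 3.2479 half-lives elapsed in 68 hours.
t½ = 68/3.2479 ≈ 20.936 hours.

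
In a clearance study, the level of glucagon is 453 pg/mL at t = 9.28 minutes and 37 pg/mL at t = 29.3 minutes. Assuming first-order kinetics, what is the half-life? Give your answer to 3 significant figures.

5.54 minutes

Over Δt = 29.3 − 9.28 = 20.02 minutes, the level fell by a factor of 453/37 ≈ 12.243.
n = log₂(12.243) ≈ 3.6139 half-lives, so t½ = 20.02/3.6139 ≈ 5.5397 minutes.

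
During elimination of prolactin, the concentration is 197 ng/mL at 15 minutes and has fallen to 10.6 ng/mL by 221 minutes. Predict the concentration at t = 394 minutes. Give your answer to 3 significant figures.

Over Δt = 221 − 15 = 206 minutes, the level fell by a factor of 197/10.6 ≈ 18.585.
n = log₂(18.585) ≈ 4.2161 half-lives, so t½ = 206/4.2161 ≈ 48.861 minutes.
From t = 221 to t = 394: 10.6 × (1/2)^((394−221)/48.861) ≈ 0.91087 ng/mL.

0.911 ng/mL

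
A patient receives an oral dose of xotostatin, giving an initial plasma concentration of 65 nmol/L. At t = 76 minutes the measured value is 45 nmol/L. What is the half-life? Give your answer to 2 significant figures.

A/A₀ = 45/65 ≈ 0.69231.
n = log₂(1.4444) ≈ 0.53051 half-lives elapsed in 76 minutes.
t½ = 76/0.53051 ≈ 143.26 minutes.

140 minutes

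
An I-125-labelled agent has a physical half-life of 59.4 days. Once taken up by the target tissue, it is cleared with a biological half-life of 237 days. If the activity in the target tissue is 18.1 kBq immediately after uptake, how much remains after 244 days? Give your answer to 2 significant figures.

0.51 kBq

1/t_eff = 1/t_phys + 1/t_biol = 1/59.4 + 1/237 = 0.021054 per day.
t_eff = 59.4 × 237 / (59.4 + 237) ≈ 47.496 days.
Remaining = 18.1 × (1/2)^(244/47.496) = 18.1 × (1/2)^5.1373 ≈ 0.51428 kBq.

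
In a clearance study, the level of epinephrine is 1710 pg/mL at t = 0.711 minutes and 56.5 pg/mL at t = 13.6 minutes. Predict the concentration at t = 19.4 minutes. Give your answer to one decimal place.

12.2 pg/mL

Over Δt = 13.6 − 0.711 = 12.889 minutes, the level fell by a factor of 1710/56.5 ≈ 30.265.
n = log₂(30.265) ≈ 4.9196 half-lives, so t½ = 12.889/4.9196 ≈ 2.6199 minutes.
From t = 13.6 to t = 19.4: 56.5 × (1/2)^((19.4−13.6)/2.6199) ≈ 12.179 pg/mL.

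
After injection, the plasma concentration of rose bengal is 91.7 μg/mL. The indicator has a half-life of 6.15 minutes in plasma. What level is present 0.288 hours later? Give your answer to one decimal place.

Convert the elapsed time: 0.288 hours = 17.28 minutes.
Number of half-lives: n = 17.28/6.15 ≈ 2.8098.
Remaining = 91.7 × (1/2)^2.8098 = 91.7 × 0.14262 ≈ 13.078 μg/mL.

13.1 μg/mL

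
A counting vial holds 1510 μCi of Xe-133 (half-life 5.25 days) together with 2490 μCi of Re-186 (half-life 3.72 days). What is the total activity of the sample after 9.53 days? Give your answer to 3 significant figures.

851 μCi

Xe-133: 1510 × (1/2)^(9.53/5.25) = 1510 × (1/2)^1.8152 ≈ 429.08 μCi.
Re-186: 2490 × (1/2)^(9.53/3.72) = 2490 × (1/2)^2.5618 ≈ 421.71 μCi.
Total = 429.08 + 421.71 ≈ 850.79 μCi.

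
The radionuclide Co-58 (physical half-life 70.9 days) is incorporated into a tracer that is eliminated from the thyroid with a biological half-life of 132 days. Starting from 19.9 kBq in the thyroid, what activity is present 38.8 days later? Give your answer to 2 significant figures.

11 kBq

1/t_eff = 1/t_phys + 1/t_biol = 1/70.9 + 1/132 = 0.02168 per day.
t_eff = 70.9 × 132 / (70.9 + 132) ≈ 46.125 days.
Remaining = 19.9 × (1/2)^(38.8/46.125) = 19.9 × (1/2)^0.84119 ≈ 11.108 kBq.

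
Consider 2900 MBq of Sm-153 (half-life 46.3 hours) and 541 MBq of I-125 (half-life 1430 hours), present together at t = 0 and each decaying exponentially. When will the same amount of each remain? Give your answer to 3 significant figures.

Set 2900·(1/2)^(t/46.3) = 541·(1/2)^(t/1430).
Taking log₂: log₂(2900/541) = t·(1/46.3 − 1/1430).
log₂(5.3604) = 2.4224; 1/46.3 − 1/1430 = 0.020899.
t = 2.4224 / 0.020899 ≈ 115.91 hours.

116 hours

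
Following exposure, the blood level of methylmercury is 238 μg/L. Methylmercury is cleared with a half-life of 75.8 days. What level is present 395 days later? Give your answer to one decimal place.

6.4 μg/L

Number of half-lives: n = 395/75.8 ≈ 5.2111.
Remaining = 238 × (1/2)^5.2111 = 238 × 0.026997 ≈ 6.4252 μg/L.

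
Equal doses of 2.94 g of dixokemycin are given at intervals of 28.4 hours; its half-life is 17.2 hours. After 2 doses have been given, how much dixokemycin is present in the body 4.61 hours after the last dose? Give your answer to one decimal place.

3.2 g

The 2 doses were given 33.01, 4.61 hours ago.
Total = 2.94·(1/2)^(33.01/17.2) + 2.94·(1/2)^(4.61/17.2)
      = 0.77735 + 2.4415 ≈ 3.2189 g.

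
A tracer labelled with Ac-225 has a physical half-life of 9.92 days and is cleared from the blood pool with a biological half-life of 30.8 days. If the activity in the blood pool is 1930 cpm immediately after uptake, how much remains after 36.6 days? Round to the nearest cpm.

66 cpm

1/t_eff = 1/t_phys + 1/t_biol = 1/9.92 + 1/30.8 = 0.13327 per day.
t_eff = 9.92 × 30.8 / (9.92 + 30.8) ≈ 7.5033 days.
Remaining = 1930 × (1/2)^(36.6/7.5033) = 1930 × (1/2)^4.8778 ≈ 65.642 cpm.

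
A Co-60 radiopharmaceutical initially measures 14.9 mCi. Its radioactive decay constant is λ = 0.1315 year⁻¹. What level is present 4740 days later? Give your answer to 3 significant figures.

t½ = ln 2 / λ = 0.69315 / 0.1315 ≈ 5.2711 years.
Convert the elapsed time: 4740 days = 12.9863 years.
Number of half-lives: n = 12.9863/5.2711 ≈ 2.4637.
Remaining = 14.9 × (1/2)^2.4637 = 14.9 × 0.18128 ≈ 2.7011 mCi.

2.70 mCi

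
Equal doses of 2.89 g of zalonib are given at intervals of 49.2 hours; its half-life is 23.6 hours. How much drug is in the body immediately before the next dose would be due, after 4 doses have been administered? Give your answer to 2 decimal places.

The 4 doses were given 196.8, 147.6, 98.4, 49.2 hours ago.
Total = 2.89·(1/2)^(196.8/23.6) + 2.89·(1/2)^(147.6/23.6) + 2.89·(1/2)^(98.4/23.6) + 2.89·(1/2)^(49.2/23.6)
      = 0.0089251 + 0.03786 + 0.1606 + 0.68128 ≈ 0.88867 g.

0.89 g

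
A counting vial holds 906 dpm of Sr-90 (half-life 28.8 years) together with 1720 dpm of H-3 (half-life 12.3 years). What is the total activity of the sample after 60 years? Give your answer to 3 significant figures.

Sr-90: 906 × (1/2)^(60/28.8) = 906 × (1/2)^2.0833 ≈ 213.79 dpm.
H-3: 1720 × (1/2)^(60/12.3) = 1720 × (1/2)^4.878 ≈ 58.491 dpm.
Total = 213.79 + 58.491 ≈ 272.28 dpm.

272 dpm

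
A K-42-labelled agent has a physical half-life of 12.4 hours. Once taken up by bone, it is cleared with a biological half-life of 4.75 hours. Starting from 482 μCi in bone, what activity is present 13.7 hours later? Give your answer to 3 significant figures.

1/t_eff = 1/t_phys + 1/t_biol = 1/12.4 + 1/4.75 = 0.29117 per hour.
t_eff = 12.4 × 4.75 / (12.4 + 4.75) ≈ 3.4344 hours.
Remaining = 482 × (1/2)^(13.7/3.4344) = 482 × (1/2)^3.989 ≈ 30.355 μCi.

30.4 μCi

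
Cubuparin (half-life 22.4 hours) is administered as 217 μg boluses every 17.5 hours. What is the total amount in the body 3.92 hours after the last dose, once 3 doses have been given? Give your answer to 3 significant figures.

The 3 doses were given 38.92, 21.42, 3.92 hours ago.
Total = 217·(1/2)^(38.92/22.4) + 217·(1/2)^(21.42/22.4) + 217·(1/2)^(3.92/22.4)
      = 65.076 + 111.84 + 192.21 ≈ 369.13 μg.

369 μg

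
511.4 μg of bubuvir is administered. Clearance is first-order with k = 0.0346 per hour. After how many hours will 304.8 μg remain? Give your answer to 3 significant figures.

t½ = ln 2 / k = 0.69315 / 0.0346 ≈ 20.033 hours.
Fraction remaining = 304.8/511.4 ≈ 0.59601.
n = log₂(511.4/304.8) = ln(1.6778)/ln 2 ≈ 0.74659 half-lives.
t = n × t½ = 0.74659 × 20.033 ≈ 14.957 hours.

15.0 hours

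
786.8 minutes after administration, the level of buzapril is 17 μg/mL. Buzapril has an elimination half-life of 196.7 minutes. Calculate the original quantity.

Number of half-lives elapsed: n = 786.8/196.7 ≈ 4.
A₀ = A × 2^n = 17 × 2^4 = 17 × 16 ≈ 272 μg/mL.

272 μg/mL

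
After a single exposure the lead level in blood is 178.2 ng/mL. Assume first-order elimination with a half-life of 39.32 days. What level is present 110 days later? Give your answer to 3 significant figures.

25.6 ng/mL

Number of half-lives: n = 110/39.32 ≈ 2.7976.
Remaining = 178.2 × (1/2)^2.7976 = 178.2 × 0.14383 ≈ 25.631 ng/mL.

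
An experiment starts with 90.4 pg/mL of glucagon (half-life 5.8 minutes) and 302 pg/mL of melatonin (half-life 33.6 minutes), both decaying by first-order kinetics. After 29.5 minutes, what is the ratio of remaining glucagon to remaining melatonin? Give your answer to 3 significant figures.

glucagon: 90.4 × (1/2)^(29.5/5.8) = 90.4 × (1/2)^5.0862 ≈ 2.6611 pg/mL.
melatonin: 302 × (1/2)^(29.5/33.6) = 302 × (1/2)^0.87798 ≈ 164.33 pg/mL.
Ratio ≈ 2.6611 / 164.33 ≈ 0.016194.

0.0162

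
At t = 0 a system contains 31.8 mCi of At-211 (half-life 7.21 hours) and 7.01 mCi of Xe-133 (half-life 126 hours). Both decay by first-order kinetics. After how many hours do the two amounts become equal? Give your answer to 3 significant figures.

16.7 hours

Set 31.8·(1/2)^(t/7.21) = 7.01·(1/2)^(t/126).
Taking log₂: log₂(31.8/7.01) = t·(1/7.21 − 1/126).
log₂(4.5364) = 2.1815; 1/7.21 − 1/126 = 0.13076.
t = 2.1815 / 0.13076 ≈ 16.684 hours.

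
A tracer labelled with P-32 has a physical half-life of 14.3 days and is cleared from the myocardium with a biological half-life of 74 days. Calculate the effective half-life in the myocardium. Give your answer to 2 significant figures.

1/t_eff = 1/t_phys + 1/t_biol = 1/14.3 + 1/74 = 0.083444 per day.
t_eff = 14.3 × 74 / (14.3 + 74) ≈ 11.984 days.

12 days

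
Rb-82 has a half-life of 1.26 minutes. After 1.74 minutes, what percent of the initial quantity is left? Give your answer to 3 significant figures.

n = 1.74/1.26 ≈ 1.381 half-lives.
Fraction remaining = (1/2)^1.381 ≈ 0.38397, i.e. 38.397%.

38.4%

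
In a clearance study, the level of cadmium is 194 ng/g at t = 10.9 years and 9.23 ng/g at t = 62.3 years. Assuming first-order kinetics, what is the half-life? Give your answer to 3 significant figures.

Over Δt = 62.3 − 10.9 = 51.4 years, the level fell by a factor of 194/9.23 ≈ 21.018.
n = log₂(21.018) ≈ 4.3936 half-lives, so t½ = 51.4/4.3936 ≈ 11.699 years.

11.7 years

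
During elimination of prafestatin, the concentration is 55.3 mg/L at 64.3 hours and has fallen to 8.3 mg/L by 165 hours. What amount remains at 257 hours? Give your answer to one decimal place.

1.5 mg/L

Over Δt = 165 − 64.3 = 100.7 hours, the level fell by a factor of 55.3/8.3 ≈ 6.6627.
n = log₂(6.6627) ≈ 2.7361 half-lives, so t½ = 100.7/2.7361 ≈ 36.804 hours.
From t = 165 to t = 257: 8.3 × (1/2)^((257−165)/36.804) ≈ 1.4675 mg/L.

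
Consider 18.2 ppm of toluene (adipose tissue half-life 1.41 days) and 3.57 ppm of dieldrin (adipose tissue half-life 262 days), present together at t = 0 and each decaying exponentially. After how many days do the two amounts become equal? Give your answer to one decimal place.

3.3 days

Set 18.2·(1/2)^(t/1.41) = 3.57·(1/2)^(t/262).
Taking log₂: log₂(18.2/3.57) = t·(1/1.41 − 1/262).
log₂(5.098) = 2.3499; 1/1.41 − 1/262 = 0.7054.
t = 2.3499 / 0.7054 ≈ 3.3313 days.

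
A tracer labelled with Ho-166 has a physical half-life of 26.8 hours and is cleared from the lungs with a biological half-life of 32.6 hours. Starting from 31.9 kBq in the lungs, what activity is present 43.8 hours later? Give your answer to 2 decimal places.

1/t_eff = 1/t_phys + 1/t_biol = 1/26.8 + 1/32.6 = 0.067988 per hour.
t_eff = 26.8 × 32.6 / (26.8 + 32.6) ≈ 14.708 hours.
Remaining = 31.9 × (1/2)^(43.8/14.708) = 31.9 × (1/2)^2.9779 ≈ 4.0491 kBq.

4.05 kBq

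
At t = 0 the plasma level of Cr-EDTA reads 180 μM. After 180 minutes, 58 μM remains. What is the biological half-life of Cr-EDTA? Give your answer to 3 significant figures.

110 minutes

A/A₀ = 58/180 ≈ 0.32222.
n = log₂(3.1034) ≈ 1.6339 half-lives elapsed in 180 minutes.
t½ = 180/1.6339 ≈ 110.17 minutes.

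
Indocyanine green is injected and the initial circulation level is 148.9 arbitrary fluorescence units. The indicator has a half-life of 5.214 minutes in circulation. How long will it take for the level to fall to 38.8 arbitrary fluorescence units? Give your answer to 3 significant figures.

Fraction remaining = 38.8/148.9 ≈ 0.26058.
n = log₂(148.9/38.8) = ln(3.8376)/ln 2 ≈ 1.9402 half-lives.
t = n × t½ = 1.9402 × 5.214 ≈ 10.116 minutes.

10.1 minutes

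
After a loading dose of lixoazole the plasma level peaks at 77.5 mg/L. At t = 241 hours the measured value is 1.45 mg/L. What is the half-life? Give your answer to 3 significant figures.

A/A₀ = 1.45/77.5 ≈ 0.01871.
n = log₂(53.448) ≈ 5.7401 half-lives elapsed in 241 hours.
t½ = 241/5.7401 ≈ 41.986 hours.

42.0 hours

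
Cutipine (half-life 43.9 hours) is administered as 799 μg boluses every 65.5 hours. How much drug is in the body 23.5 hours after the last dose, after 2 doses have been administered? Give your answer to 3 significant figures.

747 μg

The 2 doses were given 89, 23.5 hours ago.
Total = 799·(1/2)^(89/43.9) + 799·(1/2)^(23.5/43.9)
      = 196 + 551.32 ≈ 747.32 μg.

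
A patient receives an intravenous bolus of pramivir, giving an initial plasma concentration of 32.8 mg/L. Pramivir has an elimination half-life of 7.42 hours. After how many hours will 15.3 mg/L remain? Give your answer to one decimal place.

8.2 hours

Fraction remaining = 15.3/32.8 ≈ 0.46646.
n = log₂(32.8/15.3) = ln(2.1438)/ln 2 ≈ 1.1002 half-lives.
t = n × t½ = 1.1002 × 7.42 ≈ 8.1632 hours.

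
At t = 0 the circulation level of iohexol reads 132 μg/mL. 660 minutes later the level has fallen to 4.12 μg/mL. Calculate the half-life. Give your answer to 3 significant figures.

A/A₀ = 4.12/132 ≈ 0.031212.
n = log₂(32.039) ≈ 5.0017 half-lives elapsed in 660 minutes.
t½ = 660/5.0017 ≈ 131.95 minutes.

132 minutes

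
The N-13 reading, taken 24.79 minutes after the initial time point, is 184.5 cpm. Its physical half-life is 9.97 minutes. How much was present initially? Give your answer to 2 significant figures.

1000 cpm

Number of half-lives elapsed: n = 24.79/9.97 ≈ 2.4865.
A₀ = A × 2^n = 184.5 × 2^2.4865 = 184.5 × 5.604 ≈ 1033.9 cpm.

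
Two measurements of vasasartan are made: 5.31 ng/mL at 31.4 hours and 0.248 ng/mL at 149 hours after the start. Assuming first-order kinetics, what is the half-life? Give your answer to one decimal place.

26.6 hours

Over Δt = 149 − 31.4 = 117.6 hours, the level fell by a factor of 5.31/0.248 ≈ 21.411.
n = log₂(21.411) ≈ 4.4203 half-lives, so t½ = 117.6/4.4203 ≈ 26.605 hours.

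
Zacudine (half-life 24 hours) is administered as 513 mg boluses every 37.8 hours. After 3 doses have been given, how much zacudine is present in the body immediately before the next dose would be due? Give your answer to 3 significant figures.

The 3 doses were given 113.4, 75.6, 37.8 hours ago.
Total = 513·(1/2)^(113.4/24) + 513·(1/2)^(75.6/24) + 513·(1/2)^(37.8/24)
      = 19.398 + 57.793 + 172.18 ≈ 249.38 mg.

249 mg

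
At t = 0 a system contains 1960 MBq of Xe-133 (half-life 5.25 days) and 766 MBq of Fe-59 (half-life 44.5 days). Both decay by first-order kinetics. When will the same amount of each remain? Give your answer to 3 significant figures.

8.07 days

Set 1960·(1/2)^(t/5.25) = 766·(1/2)^(t/44.5).
Taking log₂: log₂(1960/766) = t·(1/5.25 − 1/44.5).
log₂(2.5587) = 1.3554; 1/5.25 − 1/44.5 = 0.168.
t = 1.3554 / 0.168 ≈ 8.0679 days.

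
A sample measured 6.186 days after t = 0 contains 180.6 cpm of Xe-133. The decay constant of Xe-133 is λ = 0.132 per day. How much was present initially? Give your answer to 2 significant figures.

410 cpm

t½ = ln 2 / λ = 0.69315 / 0.132 ≈ 5.2511 days.
Number of half-lives elapsed: n = 6.186/5.2511 ≈ 1.178.
A₀ = A × 2^n = 180.6 × 2^1.178 = 180.6 × 2.2627 ≈ 408.64 cpm.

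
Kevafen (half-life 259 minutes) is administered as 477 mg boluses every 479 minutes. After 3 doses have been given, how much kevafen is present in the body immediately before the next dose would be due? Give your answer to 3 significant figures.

The 3 doses were given 1437, 958, 479 minutes ago.
Total = 477·(1/2)^(1437/259) + 477·(1/2)^(958/259) + 477·(1/2)^(479/259)
      = 10.194 + 36.733 + 132.37 ≈ 179.3 mg.

179 mg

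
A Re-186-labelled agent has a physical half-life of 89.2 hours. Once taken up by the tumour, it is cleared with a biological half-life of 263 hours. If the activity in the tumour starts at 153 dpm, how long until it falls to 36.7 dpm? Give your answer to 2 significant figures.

140 hours

1/t_eff = 1/t_phys + 1/t_biol = 1/89.2 + 1/263 = 0.015013 per hour.
t_eff = 89.2 × 263 / (89.2 + 263) ≈ 66.609 hours.
n = log₂(153/36.7) ≈ 2.0597; t = 2.0597 × 66.609 ≈ 137.19 hours.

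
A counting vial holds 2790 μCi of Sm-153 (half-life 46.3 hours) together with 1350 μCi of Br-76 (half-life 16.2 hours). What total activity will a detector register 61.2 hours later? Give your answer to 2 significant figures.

1200 μCi

Sm-153: 2790 × (1/2)^(61.2/46.3) = 2790 × (1/2)^1.3218 ≈ 1116.1 μCi.
Br-76: 1350 × (1/2)^(61.2/16.2) = 1350 × (1/2)^3.7778 ≈ 98.426 μCi.
Total = 1116.1 + 98.426 ≈ 1214.5 μCi.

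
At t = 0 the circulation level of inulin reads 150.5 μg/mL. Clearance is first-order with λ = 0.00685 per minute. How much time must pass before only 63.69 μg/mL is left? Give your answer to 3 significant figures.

126 minutes

t½ = ln 2 / λ = 0.69315 / 0.00685 ≈ 101.19 minutes.
Fraction remaining = 63.69/150.5 ≈ 0.42319.
n = log₂(150.5/63.69) = ln(2.363)/ln 2 ≈ 1.2406 half-lives.
t = n × t½ = 1.2406 × 101.19 ≈ 125.54 minutes.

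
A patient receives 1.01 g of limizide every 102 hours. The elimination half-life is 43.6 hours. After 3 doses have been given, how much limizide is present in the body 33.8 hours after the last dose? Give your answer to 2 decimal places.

The 3 doses were given 237.8, 135.8, 33.8 hours ago.
Total = 1.01·(1/2)^(237.8/43.6) + 1.01·(1/2)^(135.8/43.6) + 1.01·(1/2)^(33.8/43.6)
      = 0.023039 + 0.1166 + 0.59014 ≈ 0.72978 g.

0.73 g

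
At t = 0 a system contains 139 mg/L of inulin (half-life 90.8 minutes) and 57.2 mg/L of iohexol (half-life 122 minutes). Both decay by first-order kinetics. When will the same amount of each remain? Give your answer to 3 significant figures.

455 minutes

Set 139·(1/2)^(t/90.8) = 57.2·(1/2)^(t/122).
Taking log₂: log₂(139/57.2) = t·(1/90.8 − 1/122).
log₂(2.4301) = 1.281; 1/90.8 − 1/122 = 0.0028165.
t = 1.281 / 0.0028165 ≈ 454.82 minutes.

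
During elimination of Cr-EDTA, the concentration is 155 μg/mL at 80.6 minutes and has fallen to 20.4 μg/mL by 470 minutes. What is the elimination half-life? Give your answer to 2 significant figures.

Over Δt = 470 − 80.6 = 389.4 minutes, the level fell by a factor of 155/20.4 ≈ 7.598.
n = log₂(7.598) ≈ 2.9256 half-lives, so t½ = 389.4/2.9256 ≈ 133.1 minutes.

130 minutes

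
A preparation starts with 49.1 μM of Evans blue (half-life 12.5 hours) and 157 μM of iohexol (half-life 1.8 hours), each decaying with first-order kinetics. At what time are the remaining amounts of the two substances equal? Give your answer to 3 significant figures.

Set 49.1·(1/2)^(t/12.5) = 157·(1/2)^(t/1.8).
Taking log₂: log₂(49.1/157) = t·(1/12.5 − 1/1.8).
log₂(0.31274) = -1.677; 1/12.5 − 1/1.8 = -0.47556.
t = -1.677 / -0.47556 ≈ 3.5263 hours.

3.53 hours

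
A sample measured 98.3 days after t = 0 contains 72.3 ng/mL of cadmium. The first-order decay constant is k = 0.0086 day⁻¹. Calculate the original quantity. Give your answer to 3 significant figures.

168 ng/mL

t½ = ln 2 / k = 0.69315 / 0.0086 ≈ 80.599 days.
Number of half-lives elapsed: n = 98.3/80.599 ≈ 1.2196.
A₀ = A × 2^n = 72.3 × 2^1.2196 = 72.3 × 2.3289 ≈ 168.38 ng/mL.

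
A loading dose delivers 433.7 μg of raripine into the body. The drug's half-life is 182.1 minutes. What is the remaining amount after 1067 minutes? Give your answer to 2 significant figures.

Number of half-lives: n = 1067/182.1 ≈ 5.8594.
Remaining = 433.7 × (1/2)^5.8594 = 433.7 × 0.017224 ≈ 7.4701 μg.

7.5 μg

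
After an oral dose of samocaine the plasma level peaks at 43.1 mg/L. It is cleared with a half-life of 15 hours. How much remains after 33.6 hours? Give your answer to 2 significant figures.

9.1 mg/L

Number of half-lives: n = 33.6/15 ≈ 2.24.
Remaining = 43.1 × (1/2)^2.24 = 43.1 × 0.21169 ≈ 9.1237 mg/L.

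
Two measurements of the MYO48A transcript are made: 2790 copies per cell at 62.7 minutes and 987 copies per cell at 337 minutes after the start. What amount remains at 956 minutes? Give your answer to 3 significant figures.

94.6 copies per cell

Over Δt = 337 − 62.7 = 274.3 minutes, the level fell by a factor of 2790/987 ≈ 2.8267.
n = log₂(2.8267) ≈ 1.4991 half-lives, so t½ = 274.3/1.4991 ≈ 182.97 minutes.
From t = 337 to t = 956: 987 × (1/2)^((956−337)/182.97) ≈ 94.606 copies per cell.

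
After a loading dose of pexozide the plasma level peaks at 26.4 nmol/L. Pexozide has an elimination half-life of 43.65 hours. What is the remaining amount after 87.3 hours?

Elapsed time is 2 half-lives (87.3/43.65).
Each half-life halves the amount: 26.4 × (1/2)^2 = 26.4/4 = 6.6 nmol/L.

6.6 nmol/L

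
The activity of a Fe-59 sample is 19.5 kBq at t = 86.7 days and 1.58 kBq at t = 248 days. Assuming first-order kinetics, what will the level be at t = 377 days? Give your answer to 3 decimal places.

Over Δt = 248 − 86.7 = 161.3 days, the level fell by a factor of 19.5/1.58 ≈ 12.342.
n = log₂(12.342) ≈ 3.6255 half-lives, so t½ = 161.3/3.6255 ≈ 44.491 days.
From t = 248 to t = 377: 1.58 × (1/2)^((377−248)/44.491) ≈ 0.21175 kBq.

0.212 kBq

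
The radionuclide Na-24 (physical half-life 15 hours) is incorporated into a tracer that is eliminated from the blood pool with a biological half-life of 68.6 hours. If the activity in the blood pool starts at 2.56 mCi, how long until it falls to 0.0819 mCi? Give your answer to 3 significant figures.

1/t_eff = 1/t_phys + 1/t_biol = 1/15 + 1/68.6 = 0.081244 per hour.
t_eff = 15 × 68.6 / (15 + 68.6) ≈ 12.309 hours.
n = log₂(2.56/0.0819) ≈ 4.9661; t = 4.9661 × 12.309 ≈ 61.126 hours.

61.1 hours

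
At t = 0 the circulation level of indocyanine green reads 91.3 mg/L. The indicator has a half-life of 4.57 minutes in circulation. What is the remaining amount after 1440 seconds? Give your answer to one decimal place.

Convert the elapsed time: 1440 seconds = 24 minutes.
Number of half-lives: n = 24/4.57 ≈ 5.2516.
Remaining = 91.3 × (1/2)^5.2516 = 91.3 × 0.026248 ≈ 2.3965 mg/L.

2.4 mg/L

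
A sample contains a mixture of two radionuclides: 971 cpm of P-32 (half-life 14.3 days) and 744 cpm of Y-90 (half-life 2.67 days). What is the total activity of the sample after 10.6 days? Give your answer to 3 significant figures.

628 cpm

P-32: 971 × (1/2)^(10.6/14.3) = 971 × (1/2)^0.74126 ≈ 580.87 cpm.
Y-90: 744 × (1/2)^(10.6/2.67) = 744 × (1/2)^3.97 ≈ 47.476 cpm.
Total = 580.87 + 47.476 ≈ 628.34 cpm.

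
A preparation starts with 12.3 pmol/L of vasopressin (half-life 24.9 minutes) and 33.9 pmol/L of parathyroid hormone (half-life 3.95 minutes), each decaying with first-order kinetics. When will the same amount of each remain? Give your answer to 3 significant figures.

Set 12.3·(1/2)^(t/24.9) = 33.9·(1/2)^(t/3.95).
Taking log₂: log₂(12.3/33.9) = t·(1/24.9 − 1/3.95).
log₂(0.36283) = -1.4626; 1/24.9 − 1/3.95 = -0.213.
t = -1.4626 / -0.213 ≈ 6.8667 minutes.

6.87 minutes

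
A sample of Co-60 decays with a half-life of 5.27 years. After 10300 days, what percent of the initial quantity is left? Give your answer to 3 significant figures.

2.44%

10300 days = 28.2192 years.
n = 28.2192/5.27 ≈ 5.3547 half-lives.
Fraction remaining = (1/2)^5.3547 ≈ 0.024439, i.e. 2.4439%.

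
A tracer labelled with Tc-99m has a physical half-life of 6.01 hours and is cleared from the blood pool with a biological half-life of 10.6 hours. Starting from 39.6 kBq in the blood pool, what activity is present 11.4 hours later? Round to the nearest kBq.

5 kBq

1/t_eff = 1/t_phys + 1/t_biol = 1/6.01 + 1/10.6 = 0.26073 per hour.
t_eff = 6.01 × 10.6 / (6.01 + 10.6) ≈ 3.8354 hours.
Remaining = 39.6 × (1/2)^(11.4/3.8354) = 39.6 × (1/2)^2.9723 ≈ 5.0459 kBq.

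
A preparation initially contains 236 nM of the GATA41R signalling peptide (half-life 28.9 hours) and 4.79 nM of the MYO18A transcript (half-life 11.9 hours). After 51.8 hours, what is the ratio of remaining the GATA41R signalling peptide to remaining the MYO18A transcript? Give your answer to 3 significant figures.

291

GATA41R signalling peptide: 236 × (1/2)^(51.8/28.9) = 236 × (1/2)^1.7924 ≈ 68.132 nM.
MYO18A transcript: 4.79 × (1/2)^(51.8/11.9) = 4.79 × (1/2)^4.3529 ≈ 0.23441 nM.
Ratio ≈ 68.132 / 0.23441 ≈ 290.66.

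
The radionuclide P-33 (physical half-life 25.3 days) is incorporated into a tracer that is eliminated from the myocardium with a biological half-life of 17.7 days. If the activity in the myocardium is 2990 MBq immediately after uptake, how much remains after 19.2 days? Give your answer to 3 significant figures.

833 MBq

1/t_eff = 1/t_phys + 1/t_biol = 1/25.3 + 1/17.7 = 0.096023 per day.
t_eff = 25.3 × 17.7 / (25.3 + 17.7) ≈ 10.414 days.
Remaining = 2990 × (1/2)^(19.2/10.414) = 2990 × (1/2)^1.8436 ≈ 833.07 MBq.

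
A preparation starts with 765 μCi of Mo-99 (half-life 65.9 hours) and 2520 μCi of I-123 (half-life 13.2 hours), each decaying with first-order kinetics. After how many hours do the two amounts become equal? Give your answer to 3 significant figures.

Set 765·(1/2)^(t/65.9) = 2520·(1/2)^(t/13.2).
Taking log₂: log₂(765/2520) = t·(1/65.9 − 1/13.2).
log₂(0.30357) = -1.7199; 1/65.9 − 1/13.2 = -0.060583.
t = -1.7199 / -0.060583 ≈ 28.389 hours.

28.4 hours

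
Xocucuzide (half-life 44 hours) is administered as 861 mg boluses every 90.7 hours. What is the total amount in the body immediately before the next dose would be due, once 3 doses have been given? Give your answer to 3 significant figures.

268 mg

The 3 doses were given 272.1, 181.4, 90.7 hours ago.
Total = 861·(1/2)^(272.1/44) + 861·(1/2)^(181.4/44) + 861·(1/2)^(90.7/44)
      = 11.841 + 49.424 + 206.29 ≈ 267.55 mg.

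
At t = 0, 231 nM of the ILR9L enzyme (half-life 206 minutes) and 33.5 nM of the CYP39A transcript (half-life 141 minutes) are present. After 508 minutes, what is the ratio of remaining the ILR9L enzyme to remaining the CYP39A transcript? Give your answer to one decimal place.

ILR9L enzyme: 231 × (1/2)^(508/206) = 231 × (1/2)^2.466 ≈ 41.809 nM.
CYP39A transcript: 33.5 × (1/2)^(508/141) = 33.5 × (1/2)^3.6028 ≈ 2.7573 nM.
Ratio ≈ 41.809 / 2.7573 ≈ 15.163.

15.2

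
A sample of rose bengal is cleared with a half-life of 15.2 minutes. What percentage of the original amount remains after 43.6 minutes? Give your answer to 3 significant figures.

n = 43.6/15.2 ≈ 2.8684 half-lives.
Fraction remaining = (1/2)^2.8684 ≈ 0.13694, i.e. 13.694%.

13.7%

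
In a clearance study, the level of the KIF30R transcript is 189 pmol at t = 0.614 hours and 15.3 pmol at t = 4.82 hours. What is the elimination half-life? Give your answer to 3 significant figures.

Over Δt = 4.82 − 0.614 = 4.206 hours, the level fell by a factor of 189/15.3 ≈ 12.353.
n = log₂(12.353) ≈ 3.6268 half-lives, so t½ = 4.206/3.6268 ≈ 1.1597 hours.

1.16 hours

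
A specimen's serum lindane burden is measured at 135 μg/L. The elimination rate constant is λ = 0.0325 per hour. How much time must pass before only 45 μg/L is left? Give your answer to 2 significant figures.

34 hours

t½ = ln 2 / λ = 0.69315 / 0.0325 ≈ 21.328 hours.
Fraction remaining = 45/135 ≈ 0.33333.
n = log₂(135/45) = ln(3)/ln 2 ≈ 1.585 half-lives.
t = n × t½ = 1.585 × 21.328 ≈ 33.803 hours.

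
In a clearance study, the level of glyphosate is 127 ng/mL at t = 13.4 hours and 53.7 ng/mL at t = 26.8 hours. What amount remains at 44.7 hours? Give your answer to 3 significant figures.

17.0 ng/mL

Over Δt = 26.8 − 13.4 = 13.4 hours, the level fell by a factor of 127/53.7 ≈ 2.365.
n = log₂(2.365) ≈ 1.2418 half-lives, so t½ = 13.4/1.2418 ≈ 10.79 hours.
From t = 26.8 to t = 44.7: 53.7 × (1/2)^((44.7−26.8)/10.79) ≈ 17.006 ng/mL.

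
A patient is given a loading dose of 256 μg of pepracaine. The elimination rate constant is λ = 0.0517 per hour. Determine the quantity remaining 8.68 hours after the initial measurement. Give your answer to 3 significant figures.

t½ = ln 2 / λ = 0.69315 / 0.0517 ≈ 13.407 hours.
Number of half-lives: n = 8.68/13.407 ≈ 0.64742.
Remaining = 256 × (1/2)^0.64742 = 256 × 0.63842 ≈ 163.44 μg.

163 μg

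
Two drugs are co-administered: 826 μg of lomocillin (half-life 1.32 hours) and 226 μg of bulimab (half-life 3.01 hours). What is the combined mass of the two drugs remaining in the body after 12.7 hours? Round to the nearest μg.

13 μg

lomocillin: 826 × (1/2)^(12.7/1.32) = 826 × (1/2)^9.6212 ≈ 1.0488 μg.
bulimab: 226 × (1/2)^(12.7/3.01) = 226 × (1/2)^4.2193 ≈ 12.133 μg.
Total = 1.0488 + 12.133 ≈ 13.182 μg.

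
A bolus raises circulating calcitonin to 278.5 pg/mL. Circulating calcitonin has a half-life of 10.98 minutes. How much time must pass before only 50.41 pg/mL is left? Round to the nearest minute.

Fraction remaining = 50.41/278.5 ≈ 0.18101.
n = log₂(278.5/50.41) = ln(5.5247)/ln 2 ≈ 2.4659 half-lives.
t = n × t½ = 2.4659 × 10.98 ≈ 27.076 minutes.

27 minutes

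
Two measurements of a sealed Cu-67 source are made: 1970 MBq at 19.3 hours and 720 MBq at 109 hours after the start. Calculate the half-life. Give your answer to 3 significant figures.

61.8 hours

Over Δt = 109 − 19.3 = 89.7 hours, the level fell by a factor of 1970/720 ≈ 2.7361.
n = log₂(2.7361) ≈ 1.4521 half-lives, so t½ = 89.7/1.4521 ≈ 61.771 hours.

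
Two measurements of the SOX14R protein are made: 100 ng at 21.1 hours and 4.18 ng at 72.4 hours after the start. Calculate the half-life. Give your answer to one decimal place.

Over Δt = 72.4 − 21.1 = 51.3 hours, the level fell by a factor of 100/4.18 ≈ 23.923.
n = log₂(23.923) ≈ 4.5804 half-lives, so t½ = 51.3/4.5804 ≈ 11.2 hours.

11.2 hours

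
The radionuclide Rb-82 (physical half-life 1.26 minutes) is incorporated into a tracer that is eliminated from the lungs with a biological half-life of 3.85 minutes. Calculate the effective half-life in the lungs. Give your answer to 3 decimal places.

0.949 minutes

1/t_eff = 1/t_phys + 1/t_biol = 1/1.26 + 1/3.85 = 1.0534 per minute.
t_eff = 1.26 × 3.85 / (1.26 + 3.85) ≈ 0.94932 minutes.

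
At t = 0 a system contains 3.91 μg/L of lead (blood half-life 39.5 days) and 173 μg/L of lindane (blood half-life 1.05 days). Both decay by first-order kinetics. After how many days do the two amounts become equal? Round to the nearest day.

Set 3.91·(1/2)^(t/39.5) = 173·(1/2)^(t/1.05).
Taking log₂: log₂(3.91/173) = t·(1/39.5 − 1/1.05).
log₂(0.022601) = -5.4675; 1/39.5 − 1/1.05 = -0.92706.
t = -5.4675 / -0.92706 ≈ 5.8976 days.

6 days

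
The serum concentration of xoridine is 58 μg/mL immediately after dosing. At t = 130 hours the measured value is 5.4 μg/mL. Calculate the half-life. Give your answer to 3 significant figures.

38.0 hours

A/A₀ = 5.4/58 ≈ 0.093103.
n = log₂(10.741) ≈ 3.425 half-lives elapsed in 130 hours.
t½ = 130/3.425 ≈ 37.956 hours.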